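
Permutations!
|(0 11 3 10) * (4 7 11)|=6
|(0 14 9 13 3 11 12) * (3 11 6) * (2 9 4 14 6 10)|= 18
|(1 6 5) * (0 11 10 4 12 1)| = |(0 11 10 4 12 1 6 5)| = 8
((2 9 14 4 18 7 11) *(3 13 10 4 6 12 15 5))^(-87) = (2 18 13 15 14 11 4 3 12 9 7 10 5 6)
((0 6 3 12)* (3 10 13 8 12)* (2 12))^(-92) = (0 12 2 8 13 10 6)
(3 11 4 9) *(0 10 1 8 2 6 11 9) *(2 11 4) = (0 10 1 8 11 2 6 4)(3 9) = [10, 8, 6, 9, 0, 5, 4, 7, 11, 3, 1, 2]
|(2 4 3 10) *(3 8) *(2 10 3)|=3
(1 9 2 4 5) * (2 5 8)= (1 9 5)(2 4 8)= [0, 9, 4, 3, 8, 1, 6, 7, 2, 5]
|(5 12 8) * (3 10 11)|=3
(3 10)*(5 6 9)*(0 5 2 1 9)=[5, 9, 1, 10, 4, 6, 0, 7, 8, 2, 3]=(0 5 6)(1 9 2)(3 10)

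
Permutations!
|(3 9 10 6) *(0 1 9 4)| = 7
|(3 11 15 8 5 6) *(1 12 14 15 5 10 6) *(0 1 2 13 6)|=42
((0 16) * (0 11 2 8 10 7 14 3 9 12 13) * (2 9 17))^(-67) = (0 13 12 9 11 16)(2 7 17 10 3 8 14)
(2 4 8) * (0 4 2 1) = [4, 0, 2, 3, 8, 5, 6, 7, 1] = (0 4 8 1)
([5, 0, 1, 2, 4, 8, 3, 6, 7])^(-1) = (0 1 2 3 6 7 8 5)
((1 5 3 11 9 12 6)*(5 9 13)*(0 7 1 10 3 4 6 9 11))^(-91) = ((0 7 1 11 13 5 4 6 10 3)(9 12))^(-91) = (0 3 10 6 4 5 13 11 1 7)(9 12)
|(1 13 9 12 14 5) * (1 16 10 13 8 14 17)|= 10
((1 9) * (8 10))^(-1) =(1 9)(8 10)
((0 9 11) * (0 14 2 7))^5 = (0 7 2 14 11 9)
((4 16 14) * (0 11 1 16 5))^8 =(0 11 1 16 14 4 5)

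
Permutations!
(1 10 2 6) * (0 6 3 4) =[6, 10, 3, 4, 0, 5, 1, 7, 8, 9, 2] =(0 6 1 10 2 3 4)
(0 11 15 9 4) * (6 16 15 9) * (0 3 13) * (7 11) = (0 7 11 9 4 3 13)(6 16 15) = [7, 1, 2, 13, 3, 5, 16, 11, 8, 4, 10, 9, 12, 0, 14, 6, 15]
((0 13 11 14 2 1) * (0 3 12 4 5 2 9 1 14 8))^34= (0 11)(1 12 5 14)(2 9 3 4)(8 13)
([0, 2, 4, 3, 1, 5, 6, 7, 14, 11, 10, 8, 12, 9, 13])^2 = [0, 4, 1, 3, 2, 5, 6, 7, 13, 8, 10, 14, 12, 11, 9]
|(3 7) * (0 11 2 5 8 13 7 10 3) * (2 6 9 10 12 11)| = 6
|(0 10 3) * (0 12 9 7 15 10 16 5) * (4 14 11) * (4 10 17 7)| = 21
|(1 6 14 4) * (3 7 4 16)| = 7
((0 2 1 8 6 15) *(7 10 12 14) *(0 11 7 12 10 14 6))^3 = ((0 2 1 8)(6 15 11 7 14 12))^3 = (0 8 1 2)(6 7)(11 12)(14 15)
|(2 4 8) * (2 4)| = |(4 8)| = 2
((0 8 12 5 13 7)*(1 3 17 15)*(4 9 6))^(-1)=((0 8 12 5 13 7)(1 3 17 15)(4 9 6))^(-1)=(0 7 13 5 12 8)(1 15 17 3)(4 6 9)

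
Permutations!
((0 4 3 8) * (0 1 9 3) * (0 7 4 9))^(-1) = (0 1 8 3 9)(4 7)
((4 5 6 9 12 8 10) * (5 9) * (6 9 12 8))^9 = (4 6 9 10 12 5 8)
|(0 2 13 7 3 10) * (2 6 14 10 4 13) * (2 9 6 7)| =10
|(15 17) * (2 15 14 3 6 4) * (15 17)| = 6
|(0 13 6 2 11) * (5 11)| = |(0 13 6 2 5 11)| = 6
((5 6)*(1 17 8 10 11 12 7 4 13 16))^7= (1 4 11 17 13 12 8 16 7 10)(5 6)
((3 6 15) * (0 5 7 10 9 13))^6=((0 5 7 10 9 13)(3 6 15))^6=(15)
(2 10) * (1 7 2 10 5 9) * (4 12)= (1 7 2 5 9)(4 12)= [0, 7, 5, 3, 12, 9, 6, 2, 8, 1, 10, 11, 4]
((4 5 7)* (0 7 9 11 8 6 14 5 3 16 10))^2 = ((0 7 4 3 16 10)(5 9 11 8 6 14))^2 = (0 4 16)(3 10 7)(5 11 6)(8 14 9)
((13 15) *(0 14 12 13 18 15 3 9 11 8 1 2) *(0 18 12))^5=(0 14)(1 13)(2 3)(8 12)(9 18)(11 15)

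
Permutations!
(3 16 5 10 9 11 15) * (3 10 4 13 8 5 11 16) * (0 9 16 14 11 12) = (0 9 14 11 15 10 16 12)(4 13 8 5) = [9, 1, 2, 3, 13, 4, 6, 7, 5, 14, 16, 15, 0, 8, 11, 10, 12]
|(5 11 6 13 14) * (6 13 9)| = 4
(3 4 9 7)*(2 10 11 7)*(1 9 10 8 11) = (1 9 2 8 11 7 3 4 10) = [0, 9, 8, 4, 10, 5, 6, 3, 11, 2, 1, 7]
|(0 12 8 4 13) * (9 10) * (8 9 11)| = 8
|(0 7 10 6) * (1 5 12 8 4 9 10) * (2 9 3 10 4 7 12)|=12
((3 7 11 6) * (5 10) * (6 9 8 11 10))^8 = (3 5 7 6 10)(8 9 11)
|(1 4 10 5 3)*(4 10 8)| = 4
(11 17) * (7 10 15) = [0, 1, 2, 3, 4, 5, 6, 10, 8, 9, 15, 17, 12, 13, 14, 7, 16, 11] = (7 10 15)(11 17)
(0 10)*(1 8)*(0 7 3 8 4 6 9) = [10, 4, 2, 8, 6, 5, 9, 3, 1, 0, 7] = (0 10 7 3 8 1 4 6 9)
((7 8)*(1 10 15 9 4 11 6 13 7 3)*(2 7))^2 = (1 15 4 6 2 8)(3 10 9 11 13 7)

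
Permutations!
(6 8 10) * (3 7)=(3 7)(6 8 10)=[0, 1, 2, 7, 4, 5, 8, 3, 10, 9, 6]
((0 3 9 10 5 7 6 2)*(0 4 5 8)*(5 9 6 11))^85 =(0 9 6 8 4 3 10 2)(5 7 11)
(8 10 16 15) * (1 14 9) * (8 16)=[0, 14, 2, 3, 4, 5, 6, 7, 10, 1, 8, 11, 12, 13, 9, 16, 15]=(1 14 9)(8 10)(15 16)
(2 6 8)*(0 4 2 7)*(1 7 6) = (0 4 2 1 7)(6 8) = [4, 7, 1, 3, 2, 5, 8, 0, 6]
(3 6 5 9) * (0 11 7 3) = (0 11 7 3 6 5 9) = [11, 1, 2, 6, 4, 9, 5, 3, 8, 0, 10, 7]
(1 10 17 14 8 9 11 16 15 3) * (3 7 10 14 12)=(1 14 8 9 11 16 15 7 10 17 12 3)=[0, 14, 2, 1, 4, 5, 6, 10, 9, 11, 17, 16, 3, 13, 8, 7, 15, 12]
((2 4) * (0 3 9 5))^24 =(9)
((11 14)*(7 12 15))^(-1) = ((7 12 15)(11 14))^(-1) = (7 15 12)(11 14)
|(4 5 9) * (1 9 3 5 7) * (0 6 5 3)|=|(0 6 5)(1 9 4 7)|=12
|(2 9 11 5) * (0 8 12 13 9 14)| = 9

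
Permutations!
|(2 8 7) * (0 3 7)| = 5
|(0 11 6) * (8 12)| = 6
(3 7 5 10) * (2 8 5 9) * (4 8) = [0, 1, 4, 7, 8, 10, 6, 9, 5, 2, 3] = (2 4 8 5 10 3 7 9)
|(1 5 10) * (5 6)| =|(1 6 5 10)| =4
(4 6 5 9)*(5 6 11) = (4 11 5 9) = [0, 1, 2, 3, 11, 9, 6, 7, 8, 4, 10, 5]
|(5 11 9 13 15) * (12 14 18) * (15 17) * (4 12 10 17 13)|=10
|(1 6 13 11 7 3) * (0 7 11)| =6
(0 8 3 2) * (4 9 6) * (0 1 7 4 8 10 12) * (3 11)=(0 10 12)(1 7 4 9 6 8 11 3 2)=[10, 7, 1, 2, 9, 5, 8, 4, 11, 6, 12, 3, 0]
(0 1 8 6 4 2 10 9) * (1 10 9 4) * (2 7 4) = [10, 8, 9, 3, 7, 5, 1, 4, 6, 0, 2] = (0 10 2 9)(1 8 6)(4 7)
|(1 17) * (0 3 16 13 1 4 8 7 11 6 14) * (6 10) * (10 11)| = |(0 3 16 13 1 17 4 8 7 10 6 14)| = 12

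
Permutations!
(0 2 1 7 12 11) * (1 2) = (0 1 7 12 11) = [1, 7, 2, 3, 4, 5, 6, 12, 8, 9, 10, 0, 11]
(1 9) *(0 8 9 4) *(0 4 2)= (0 8 9 1 2)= [8, 2, 0, 3, 4, 5, 6, 7, 9, 1]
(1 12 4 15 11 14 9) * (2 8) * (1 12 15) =(1 15 11 14 9 12 4)(2 8) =[0, 15, 8, 3, 1, 5, 6, 7, 2, 12, 10, 14, 4, 13, 9, 11]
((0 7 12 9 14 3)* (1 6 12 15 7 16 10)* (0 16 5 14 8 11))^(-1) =(0 11 8 9 12 6 1 10 16 3 14 5)(7 15) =((0 5 14 3 16 10 1 6 12 9 8 11)(7 15))^(-1)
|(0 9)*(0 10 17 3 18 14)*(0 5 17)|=|(0 9 10)(3 18 14 5 17)|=15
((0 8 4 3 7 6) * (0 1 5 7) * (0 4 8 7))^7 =((8)(0 7 6 1 5)(3 4))^7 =(8)(0 6 5 7 1)(3 4)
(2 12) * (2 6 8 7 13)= (2 12 6 8 7 13)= [0, 1, 12, 3, 4, 5, 8, 13, 7, 9, 10, 11, 6, 2]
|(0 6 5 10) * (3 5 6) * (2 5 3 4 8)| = 6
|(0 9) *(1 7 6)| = |(0 9)(1 7 6)| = 6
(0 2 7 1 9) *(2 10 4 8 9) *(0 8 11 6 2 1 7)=(0 10 4 11 6 2)(8 9)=[10, 1, 0, 3, 11, 5, 2, 7, 9, 8, 4, 6]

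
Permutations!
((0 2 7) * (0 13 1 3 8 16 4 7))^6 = ((0 2)(1 3 8 16 4 7 13))^6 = (1 13 7 4 16 8 3)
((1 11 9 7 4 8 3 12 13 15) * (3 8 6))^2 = (1 9 4 3 13)(6 12 15 11 7)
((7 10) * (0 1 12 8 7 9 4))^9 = ((0 1 12 8 7 10 9 4))^9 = (0 1 12 8 7 10 9 4)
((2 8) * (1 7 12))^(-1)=((1 7 12)(2 8))^(-1)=(1 12 7)(2 8)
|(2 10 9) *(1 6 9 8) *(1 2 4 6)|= |(2 10 8)(4 6 9)|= 3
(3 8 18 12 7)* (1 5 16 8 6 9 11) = (1 5 16 8 18 12 7 3 6 9 11) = [0, 5, 2, 6, 4, 16, 9, 3, 18, 11, 10, 1, 7, 13, 14, 15, 8, 17, 12]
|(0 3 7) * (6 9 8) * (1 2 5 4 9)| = 21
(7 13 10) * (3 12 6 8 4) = (3 12 6 8 4)(7 13 10) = [0, 1, 2, 12, 3, 5, 8, 13, 4, 9, 7, 11, 6, 10]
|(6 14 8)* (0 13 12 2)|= 12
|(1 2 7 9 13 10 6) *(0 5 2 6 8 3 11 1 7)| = |(0 5 2)(1 6 7 9 13 10 8 3 11)| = 9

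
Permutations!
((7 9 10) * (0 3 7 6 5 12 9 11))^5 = ((0 3 7 11)(5 12 9 10 6))^5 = (12)(0 3 7 11)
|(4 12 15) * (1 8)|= 6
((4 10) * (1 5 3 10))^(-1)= (1 4 10 3 5)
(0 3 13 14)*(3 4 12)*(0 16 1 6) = [4, 6, 2, 13, 12, 5, 0, 7, 8, 9, 10, 11, 3, 14, 16, 15, 1] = (0 4 12 3 13 14 16 1 6)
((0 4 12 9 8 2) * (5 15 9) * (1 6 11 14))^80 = ((0 4 12 5 15 9 8 2)(1 6 11 14))^80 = (15)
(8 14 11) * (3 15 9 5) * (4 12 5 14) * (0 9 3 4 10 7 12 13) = (0 9 14 11 8 10 7 12 5 4 13)(3 15) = [9, 1, 2, 15, 13, 4, 6, 12, 10, 14, 7, 8, 5, 0, 11, 3]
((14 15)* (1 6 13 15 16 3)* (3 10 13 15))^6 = (1 13 16 15)(3 10 14 6)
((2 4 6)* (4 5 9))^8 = (2 4 5 6 9)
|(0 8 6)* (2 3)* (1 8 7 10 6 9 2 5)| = 12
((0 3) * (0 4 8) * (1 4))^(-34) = (0 3 1 4 8)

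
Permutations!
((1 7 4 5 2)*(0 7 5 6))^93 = ((0 7 4 6)(1 5 2))^93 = (0 7 4 6)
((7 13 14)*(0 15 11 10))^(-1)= ((0 15 11 10)(7 13 14))^(-1)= (0 10 11 15)(7 14 13)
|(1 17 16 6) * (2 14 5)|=|(1 17 16 6)(2 14 5)|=12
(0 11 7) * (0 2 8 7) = (0 11)(2 8 7) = [11, 1, 8, 3, 4, 5, 6, 2, 7, 9, 10, 0]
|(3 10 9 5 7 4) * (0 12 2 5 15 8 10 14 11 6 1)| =44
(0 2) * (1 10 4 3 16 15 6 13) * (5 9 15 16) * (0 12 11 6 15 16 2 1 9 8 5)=(0 1 10 4 3)(2 12 11 6 13 9 16)(5 8)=[1, 10, 12, 0, 3, 8, 13, 7, 5, 16, 4, 6, 11, 9, 14, 15, 2]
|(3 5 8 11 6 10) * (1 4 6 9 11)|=|(1 4 6 10 3 5 8)(9 11)|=14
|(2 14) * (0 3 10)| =|(0 3 10)(2 14)| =6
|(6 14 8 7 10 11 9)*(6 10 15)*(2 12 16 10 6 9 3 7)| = |(2 12 16 10 11 3 7 15 9 6 14 8)| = 12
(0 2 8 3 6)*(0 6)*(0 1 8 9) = (0 2 9)(1 8 3) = [2, 8, 9, 1, 4, 5, 6, 7, 3, 0]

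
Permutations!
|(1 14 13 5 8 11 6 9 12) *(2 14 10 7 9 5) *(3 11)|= 15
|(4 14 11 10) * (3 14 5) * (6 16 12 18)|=|(3 14 11 10 4 5)(6 16 12 18)|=12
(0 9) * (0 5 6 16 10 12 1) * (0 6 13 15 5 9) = [0, 6, 2, 3, 4, 13, 16, 7, 8, 9, 12, 11, 1, 15, 14, 5, 10] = (1 6 16 10 12)(5 13 15)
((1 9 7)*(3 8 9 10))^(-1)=((1 10 3 8 9 7))^(-1)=(1 7 9 8 3 10)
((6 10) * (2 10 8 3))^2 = (2 6 3 10 8)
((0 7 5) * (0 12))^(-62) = (0 5)(7 12) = ((0 7 5 12))^(-62)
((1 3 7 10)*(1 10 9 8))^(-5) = ((10)(1 3 7 9 8))^(-5) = (10)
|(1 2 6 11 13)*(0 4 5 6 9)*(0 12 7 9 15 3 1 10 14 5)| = |(0 4)(1 2 15 3)(5 6 11 13 10 14)(7 9 12)| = 12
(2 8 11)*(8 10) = [0, 1, 10, 3, 4, 5, 6, 7, 11, 9, 8, 2] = (2 10 8 11)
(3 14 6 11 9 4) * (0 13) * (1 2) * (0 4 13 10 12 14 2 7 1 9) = (0 10 12 14 6 11)(1 7)(2 9 13 4 3) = [10, 7, 9, 2, 3, 5, 11, 1, 8, 13, 12, 0, 14, 4, 6]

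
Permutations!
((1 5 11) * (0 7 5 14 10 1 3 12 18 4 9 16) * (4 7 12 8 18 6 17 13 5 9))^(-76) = ((0 12 6 17 13 5 11 3 8 18 7 9 16)(1 14 10))^(-76) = (0 6 13 11 8 7 16 12 17 5 3 18 9)(1 10 14)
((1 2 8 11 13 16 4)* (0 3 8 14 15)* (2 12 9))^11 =(0 14 9 1 16 11 3 15 2 12 4 13 8)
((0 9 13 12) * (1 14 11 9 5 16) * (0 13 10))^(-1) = ((0 5 16 1 14 11 9 10)(12 13))^(-1) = (0 10 9 11 14 1 16 5)(12 13)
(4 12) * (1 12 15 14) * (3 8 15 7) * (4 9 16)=[0, 12, 2, 8, 7, 5, 6, 3, 15, 16, 10, 11, 9, 13, 1, 14, 4]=(1 12 9 16 4 7 3 8 15 14)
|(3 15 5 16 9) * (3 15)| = 4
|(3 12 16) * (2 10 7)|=3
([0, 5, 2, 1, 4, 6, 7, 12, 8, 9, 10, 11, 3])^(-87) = [0, 7, 2, 6, 4, 12, 3, 1, 8, 9, 10, 11, 5]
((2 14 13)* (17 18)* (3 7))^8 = ((2 14 13)(3 7)(17 18))^8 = (18)(2 13 14)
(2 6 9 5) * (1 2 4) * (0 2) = (0 2 6 9 5 4 1) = [2, 0, 6, 3, 1, 4, 9, 7, 8, 5]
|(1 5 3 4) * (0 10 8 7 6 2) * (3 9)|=30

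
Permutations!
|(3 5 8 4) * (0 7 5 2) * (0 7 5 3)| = 12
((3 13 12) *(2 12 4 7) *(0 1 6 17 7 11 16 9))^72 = (0 3 1 13 6 4 17 11 7 16 2 9 12) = ((0 1 6 17 7 2 12 3 13 4 11 16 9))^72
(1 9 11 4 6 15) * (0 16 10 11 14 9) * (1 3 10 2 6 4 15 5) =(0 16 2 6 5 1)(3 10 11 15)(9 14) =[16, 0, 6, 10, 4, 1, 5, 7, 8, 14, 11, 15, 12, 13, 9, 3, 2]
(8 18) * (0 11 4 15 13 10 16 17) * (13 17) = (0 11 4 15 17)(8 18)(10 16 13) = [11, 1, 2, 3, 15, 5, 6, 7, 18, 9, 16, 4, 12, 10, 14, 17, 13, 0, 8]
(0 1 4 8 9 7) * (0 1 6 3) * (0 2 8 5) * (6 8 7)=(0 8 9 6 3 2 7 1 4 5)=[8, 4, 7, 2, 5, 0, 3, 1, 9, 6]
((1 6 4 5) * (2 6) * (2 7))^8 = (1 2 4)(5 7 6)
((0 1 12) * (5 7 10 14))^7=(0 1 12)(5 14 10 7)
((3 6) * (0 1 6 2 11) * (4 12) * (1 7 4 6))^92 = ((0 7 4 12 6 3 2 11))^92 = (0 6)(2 4)(3 7)(11 12)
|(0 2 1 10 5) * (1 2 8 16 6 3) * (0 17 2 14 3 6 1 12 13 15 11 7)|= |(0 8 16 1 10 5 17 2 14 3 12 13 15 11 7)|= 15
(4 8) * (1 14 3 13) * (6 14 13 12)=(1 13)(3 12 6 14)(4 8)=[0, 13, 2, 12, 8, 5, 14, 7, 4, 9, 10, 11, 6, 1, 3]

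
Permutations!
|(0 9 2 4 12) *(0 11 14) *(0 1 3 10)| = |(0 9 2 4 12 11 14 1 3 10)| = 10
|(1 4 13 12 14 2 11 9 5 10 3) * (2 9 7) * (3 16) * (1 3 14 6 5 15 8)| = |(1 4 13 12 6 5 10 16 14 9 15 8)(2 11 7)| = 12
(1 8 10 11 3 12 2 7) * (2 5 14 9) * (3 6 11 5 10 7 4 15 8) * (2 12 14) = (1 3 14 9 12 10 5 2 4 15 8 7)(6 11) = [0, 3, 4, 14, 15, 2, 11, 1, 7, 12, 5, 6, 10, 13, 9, 8]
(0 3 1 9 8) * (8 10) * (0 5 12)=(0 3 1 9 10 8 5 12)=[3, 9, 2, 1, 4, 12, 6, 7, 5, 10, 8, 11, 0]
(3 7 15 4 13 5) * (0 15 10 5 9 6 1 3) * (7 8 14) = (0 15 4 13 9 6 1 3 8 14 7 10 5) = [15, 3, 2, 8, 13, 0, 1, 10, 14, 6, 5, 11, 12, 9, 7, 4]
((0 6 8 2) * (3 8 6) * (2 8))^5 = ((8)(0 3 2))^5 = (8)(0 2 3)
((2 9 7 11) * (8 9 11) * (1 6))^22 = (11)(7 8 9)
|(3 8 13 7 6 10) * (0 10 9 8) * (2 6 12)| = |(0 10 3)(2 6 9 8 13 7 12)| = 21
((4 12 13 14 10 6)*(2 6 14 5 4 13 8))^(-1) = (2 8 12 4 5 13 6)(10 14)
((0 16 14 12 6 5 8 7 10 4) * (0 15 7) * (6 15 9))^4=(0 15 9)(4 8 12)(5 14 10)(6 16 7)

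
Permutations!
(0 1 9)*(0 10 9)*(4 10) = (0 1)(4 10 9) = [1, 0, 2, 3, 10, 5, 6, 7, 8, 4, 9]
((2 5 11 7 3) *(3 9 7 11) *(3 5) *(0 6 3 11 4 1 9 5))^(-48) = (0 3 11 1 7)(2 4 9 5 6)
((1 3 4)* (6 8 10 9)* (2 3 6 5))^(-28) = ((1 6 8 10 9 5 2 3 4))^(-28) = (1 4 3 2 5 9 10 8 6)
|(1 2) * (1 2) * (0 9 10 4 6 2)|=6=|(0 9 10 4 6 2)|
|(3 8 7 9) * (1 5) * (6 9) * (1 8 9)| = |(1 5 8 7 6)(3 9)| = 10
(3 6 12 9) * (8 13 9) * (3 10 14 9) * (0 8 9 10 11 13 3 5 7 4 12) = (0 8 3 6)(4 12 9 11 13 5 7)(10 14) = [8, 1, 2, 6, 12, 7, 0, 4, 3, 11, 14, 13, 9, 5, 10]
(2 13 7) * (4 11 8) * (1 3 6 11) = (1 3 6 11 8 4)(2 13 7) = [0, 3, 13, 6, 1, 5, 11, 2, 4, 9, 10, 8, 12, 7]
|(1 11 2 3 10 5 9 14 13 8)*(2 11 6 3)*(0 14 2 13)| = |(0 14)(1 6 3 10 5 9 2 13 8)| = 18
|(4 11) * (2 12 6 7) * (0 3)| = 4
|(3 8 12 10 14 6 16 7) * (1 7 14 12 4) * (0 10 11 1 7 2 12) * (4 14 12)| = 22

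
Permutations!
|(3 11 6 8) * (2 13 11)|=6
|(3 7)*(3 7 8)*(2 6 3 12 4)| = |(2 6 3 8 12 4)| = 6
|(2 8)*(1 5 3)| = 6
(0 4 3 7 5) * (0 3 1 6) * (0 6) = [4, 0, 2, 7, 1, 3, 6, 5] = (0 4 1)(3 7 5)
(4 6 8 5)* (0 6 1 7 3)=(0 6 8 5 4 1 7 3)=[6, 7, 2, 0, 1, 4, 8, 3, 5]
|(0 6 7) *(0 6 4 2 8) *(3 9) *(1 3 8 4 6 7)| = |(0 6 1 3 9 8)(2 4)| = 6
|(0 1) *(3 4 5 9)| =4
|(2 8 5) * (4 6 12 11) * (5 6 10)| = |(2 8 6 12 11 4 10 5)| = 8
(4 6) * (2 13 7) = [0, 1, 13, 3, 6, 5, 4, 2, 8, 9, 10, 11, 12, 7] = (2 13 7)(4 6)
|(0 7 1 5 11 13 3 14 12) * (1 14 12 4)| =10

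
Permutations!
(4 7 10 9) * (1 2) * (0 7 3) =[7, 2, 1, 0, 3, 5, 6, 10, 8, 4, 9] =(0 7 10 9 4 3)(1 2)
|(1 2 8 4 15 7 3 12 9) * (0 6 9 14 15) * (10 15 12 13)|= |(0 6 9 1 2 8 4)(3 13 10 15 7)(12 14)|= 70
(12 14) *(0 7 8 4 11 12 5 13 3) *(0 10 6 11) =[7, 1, 2, 10, 0, 13, 11, 8, 4, 9, 6, 12, 14, 3, 5] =(0 7 8 4)(3 10 6 11 12 14 5 13)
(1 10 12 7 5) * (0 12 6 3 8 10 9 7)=(0 12)(1 9 7 5)(3 8 10 6)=[12, 9, 2, 8, 4, 1, 3, 5, 10, 7, 6, 11, 0]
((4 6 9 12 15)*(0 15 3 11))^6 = (0 3 9 4)(6 15 11 12)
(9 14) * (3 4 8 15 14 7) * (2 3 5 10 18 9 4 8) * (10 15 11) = (2 3 8 11 10 18 9 7 5 15 14 4) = [0, 1, 3, 8, 2, 15, 6, 5, 11, 7, 18, 10, 12, 13, 4, 14, 16, 17, 9]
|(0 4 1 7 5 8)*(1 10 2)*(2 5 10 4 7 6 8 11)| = |(0 7 10 5 11 2 1 6 8)| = 9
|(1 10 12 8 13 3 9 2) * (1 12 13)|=8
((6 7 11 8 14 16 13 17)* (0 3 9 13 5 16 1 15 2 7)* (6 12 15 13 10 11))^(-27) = (0 10 14 17 2)(1 12 7 3 11)(5 16)(6 9 8 13 15)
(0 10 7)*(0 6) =(0 10 7 6) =[10, 1, 2, 3, 4, 5, 0, 6, 8, 9, 7]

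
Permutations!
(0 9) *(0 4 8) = (0 9 4 8) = [9, 1, 2, 3, 8, 5, 6, 7, 0, 4]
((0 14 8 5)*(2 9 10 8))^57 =(0 14 2 9 10 8 5)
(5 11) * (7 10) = (5 11)(7 10) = [0, 1, 2, 3, 4, 11, 6, 10, 8, 9, 7, 5]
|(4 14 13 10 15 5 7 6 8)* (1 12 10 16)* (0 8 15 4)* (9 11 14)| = |(0 8)(1 12 10 4 9 11 14 13 16)(5 7 6 15)| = 36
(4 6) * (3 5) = [0, 1, 2, 5, 6, 3, 4] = (3 5)(4 6)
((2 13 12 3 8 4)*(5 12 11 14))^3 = ((2 13 11 14 5 12 3 8 4))^3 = (2 14 3)(4 11 12)(5 8 13)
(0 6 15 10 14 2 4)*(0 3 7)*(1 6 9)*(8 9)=(0 8 9 1 6 15 10 14 2 4 3 7)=[8, 6, 4, 7, 3, 5, 15, 0, 9, 1, 14, 11, 12, 13, 2, 10]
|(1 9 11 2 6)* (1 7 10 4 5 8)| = |(1 9 11 2 6 7 10 4 5 8)| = 10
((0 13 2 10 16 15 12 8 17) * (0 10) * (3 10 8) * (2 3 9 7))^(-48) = ((0 13 3 10 16 15 12 9 7 2)(8 17))^(-48) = (17)(0 3 16 12 7)(2 13 10 15 9)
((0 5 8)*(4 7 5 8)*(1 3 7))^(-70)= ((0 8)(1 3 7 5 4))^(-70)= (8)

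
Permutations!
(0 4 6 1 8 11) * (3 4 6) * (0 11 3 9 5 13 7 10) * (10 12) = [6, 8, 2, 4, 9, 13, 1, 12, 3, 5, 0, 11, 10, 7] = (0 6 1 8 3 4 9 5 13 7 12 10)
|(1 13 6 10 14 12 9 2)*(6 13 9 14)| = 6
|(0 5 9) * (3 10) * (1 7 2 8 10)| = |(0 5 9)(1 7 2 8 10 3)| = 6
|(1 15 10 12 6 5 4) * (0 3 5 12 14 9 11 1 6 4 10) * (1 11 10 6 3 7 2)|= 15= |(0 7 2 1 15)(3 5 6 12 4)(9 10 14)|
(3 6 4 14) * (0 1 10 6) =[1, 10, 2, 0, 14, 5, 4, 7, 8, 9, 6, 11, 12, 13, 3] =(0 1 10 6 4 14 3)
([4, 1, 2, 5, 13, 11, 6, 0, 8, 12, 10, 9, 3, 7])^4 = [0, 1, 2, 12, 4, 3, 6, 7, 8, 11, 10, 5, 9, 13]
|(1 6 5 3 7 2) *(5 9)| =7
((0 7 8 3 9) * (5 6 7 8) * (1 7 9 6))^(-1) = ((0 8 3 6 9)(1 7 5))^(-1) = (0 9 6 3 8)(1 5 7)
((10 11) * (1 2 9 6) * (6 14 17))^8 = ((1 2 9 14 17 6)(10 11))^8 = (1 9 17)(2 14 6)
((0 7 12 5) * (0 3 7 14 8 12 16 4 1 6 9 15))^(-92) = ((0 14 8 12 5 3 7 16 4 1 6 9 15))^(-92) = (0 15 9 6 1 4 16 7 3 5 12 8 14)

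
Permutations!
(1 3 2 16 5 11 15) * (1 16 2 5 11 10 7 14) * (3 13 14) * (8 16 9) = (1 13 14)(3 5 10 7)(8 16 11 15 9) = [0, 13, 2, 5, 4, 10, 6, 3, 16, 8, 7, 15, 12, 14, 1, 9, 11]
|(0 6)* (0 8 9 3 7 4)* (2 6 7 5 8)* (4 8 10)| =|(0 7 8 9 3 5 10 4)(2 6)| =8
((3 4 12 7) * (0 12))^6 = (0 12 7 3 4)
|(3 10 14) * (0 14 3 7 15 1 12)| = 6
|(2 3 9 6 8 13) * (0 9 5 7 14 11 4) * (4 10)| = 13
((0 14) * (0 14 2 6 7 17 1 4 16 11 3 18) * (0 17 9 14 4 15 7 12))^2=(0 6)(1 7 14 16 3 17 15 9 4 11 18)(2 12)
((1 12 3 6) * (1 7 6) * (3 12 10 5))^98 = ((12)(1 10 5 3)(6 7))^98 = (12)(1 5)(3 10)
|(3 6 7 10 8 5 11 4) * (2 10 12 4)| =|(2 10 8 5 11)(3 6 7 12 4)| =5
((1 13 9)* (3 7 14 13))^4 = (1 13 7)(3 9 14)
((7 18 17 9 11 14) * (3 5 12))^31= ((3 5 12)(7 18 17 9 11 14))^31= (3 5 12)(7 18 17 9 11 14)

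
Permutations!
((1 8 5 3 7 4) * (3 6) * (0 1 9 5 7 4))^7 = (0 7 8 1)(3 9 6 4 5)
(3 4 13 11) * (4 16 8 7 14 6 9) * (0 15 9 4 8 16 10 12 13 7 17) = [15, 1, 2, 10, 7, 5, 4, 14, 17, 8, 12, 3, 13, 11, 6, 9, 16, 0] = (0 15 9 8 17)(3 10 12 13 11)(4 7 14 6)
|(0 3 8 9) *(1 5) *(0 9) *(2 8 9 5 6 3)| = |(0 2 8)(1 6 3 9 5)| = 15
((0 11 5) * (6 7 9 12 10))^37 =(0 11 5)(6 9 10 7 12)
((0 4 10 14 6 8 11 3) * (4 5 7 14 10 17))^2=((0 5 7 14 6 8 11 3)(4 17))^2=(17)(0 7 6 11)(3 5 14 8)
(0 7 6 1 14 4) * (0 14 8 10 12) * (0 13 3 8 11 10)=(0 7 6 1 11 10 12 13 3 8)(4 14)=[7, 11, 2, 8, 14, 5, 1, 6, 0, 9, 12, 10, 13, 3, 4]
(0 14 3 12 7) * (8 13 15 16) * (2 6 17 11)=(0 14 3 12 7)(2 6 17 11)(8 13 15 16)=[14, 1, 6, 12, 4, 5, 17, 0, 13, 9, 10, 2, 7, 15, 3, 16, 8, 11]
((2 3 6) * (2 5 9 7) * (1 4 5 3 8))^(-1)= ((1 4 5 9 7 2 8)(3 6))^(-1)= (1 8 2 7 9 5 4)(3 6)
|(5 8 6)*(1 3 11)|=3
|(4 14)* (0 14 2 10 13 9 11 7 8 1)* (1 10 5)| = 6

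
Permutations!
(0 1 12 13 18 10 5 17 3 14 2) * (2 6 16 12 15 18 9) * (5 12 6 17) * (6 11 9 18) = (0 1 15 6 16 11 9 2)(3 14 17)(10 12 13 18) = [1, 15, 0, 14, 4, 5, 16, 7, 8, 2, 12, 9, 13, 18, 17, 6, 11, 3, 10]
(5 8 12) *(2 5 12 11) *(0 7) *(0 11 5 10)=(12)(0 7 11 2 10)(5 8)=[7, 1, 10, 3, 4, 8, 6, 11, 5, 9, 0, 2, 12]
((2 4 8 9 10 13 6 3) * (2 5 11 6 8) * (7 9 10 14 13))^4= (7 8 14)(9 10 13)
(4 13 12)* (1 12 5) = (1 12 4 13 5) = [0, 12, 2, 3, 13, 1, 6, 7, 8, 9, 10, 11, 4, 5]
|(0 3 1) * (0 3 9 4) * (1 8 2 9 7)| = 8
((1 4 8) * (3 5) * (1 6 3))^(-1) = (1 5 3 6 8 4)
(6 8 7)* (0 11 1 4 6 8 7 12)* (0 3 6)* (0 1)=(0 11)(1 4)(3 6 7 8 12)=[11, 4, 2, 6, 1, 5, 7, 8, 12, 9, 10, 0, 3]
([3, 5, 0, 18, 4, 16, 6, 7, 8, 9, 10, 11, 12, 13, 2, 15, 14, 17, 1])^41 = [3, 5, 0, 18, 4, 16, 6, 7, 8, 9, 10, 11, 12, 13, 2, 15, 14, 17, 1]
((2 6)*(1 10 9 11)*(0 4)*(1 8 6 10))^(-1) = (0 4)(2 6 8 11 9 10)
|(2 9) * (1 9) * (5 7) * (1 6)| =4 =|(1 9 2 6)(5 7)|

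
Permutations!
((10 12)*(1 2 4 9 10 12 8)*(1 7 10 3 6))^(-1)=(12)(1 6 3 9 4 2)(7 8 10)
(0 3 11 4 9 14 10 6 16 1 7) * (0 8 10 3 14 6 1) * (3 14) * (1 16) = [3, 7, 2, 11, 9, 5, 1, 8, 10, 6, 16, 4, 12, 13, 14, 15, 0] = (0 3 11 4 9 6 1 7 8 10 16)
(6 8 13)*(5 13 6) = (5 13)(6 8) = [0, 1, 2, 3, 4, 13, 8, 7, 6, 9, 10, 11, 12, 5]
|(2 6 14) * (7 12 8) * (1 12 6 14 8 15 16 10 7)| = |(1 12 15 16 10 7 6 8)(2 14)| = 8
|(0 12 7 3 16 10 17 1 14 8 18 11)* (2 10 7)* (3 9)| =20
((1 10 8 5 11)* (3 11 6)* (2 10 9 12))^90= ((1 9 12 2 10 8 5 6 3 11))^90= (12)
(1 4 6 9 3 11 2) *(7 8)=(1 4 6 9 3 11 2)(7 8)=[0, 4, 1, 11, 6, 5, 9, 8, 7, 3, 10, 2]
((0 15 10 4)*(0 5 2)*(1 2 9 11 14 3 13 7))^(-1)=((0 15 10 4 5 9 11 14 3 13 7 1 2))^(-1)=(0 2 1 7 13 3 14 11 9 5 4 10 15)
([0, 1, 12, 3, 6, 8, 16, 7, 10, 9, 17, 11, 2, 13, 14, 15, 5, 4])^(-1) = (2 12)(4 17 10 8 5 16 6)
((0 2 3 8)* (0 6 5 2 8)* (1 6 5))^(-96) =((0 8 5 2 3)(1 6))^(-96) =(0 3 2 5 8)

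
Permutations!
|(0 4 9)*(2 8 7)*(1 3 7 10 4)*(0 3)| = |(0 1)(2 8 10 4 9 3 7)| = 14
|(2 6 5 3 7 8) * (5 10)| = |(2 6 10 5 3 7 8)| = 7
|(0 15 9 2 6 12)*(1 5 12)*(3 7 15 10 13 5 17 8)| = |(0 10 13 5 12)(1 17 8 3 7 15 9 2 6)| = 45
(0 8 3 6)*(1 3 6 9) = [8, 3, 2, 9, 4, 5, 0, 7, 6, 1] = (0 8 6)(1 3 9)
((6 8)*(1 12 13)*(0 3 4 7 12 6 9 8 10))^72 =(13)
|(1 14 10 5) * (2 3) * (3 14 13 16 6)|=9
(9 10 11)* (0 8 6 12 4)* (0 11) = (0 8 6 12 4 11 9 10) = [8, 1, 2, 3, 11, 5, 12, 7, 6, 10, 0, 9, 4]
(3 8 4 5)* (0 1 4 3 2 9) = (0 1 4 5 2 9)(3 8) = [1, 4, 9, 8, 5, 2, 6, 7, 3, 0]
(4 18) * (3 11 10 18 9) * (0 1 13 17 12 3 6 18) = (0 1 13 17 12 3 11 10)(4 9 6 18) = [1, 13, 2, 11, 9, 5, 18, 7, 8, 6, 0, 10, 3, 17, 14, 15, 16, 12, 4]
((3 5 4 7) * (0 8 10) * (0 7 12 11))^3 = ((0 8 10 7 3 5 4 12 11))^3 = (0 7 4)(3 12 8)(5 11 10)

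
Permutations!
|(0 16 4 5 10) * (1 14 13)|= |(0 16 4 5 10)(1 14 13)|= 15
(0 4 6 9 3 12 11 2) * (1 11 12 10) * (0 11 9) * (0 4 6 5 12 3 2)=(0 6 4 5 12 3 10 1 9 2 11)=[6, 9, 11, 10, 5, 12, 4, 7, 8, 2, 1, 0, 3]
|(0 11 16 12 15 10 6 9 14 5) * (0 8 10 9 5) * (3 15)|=8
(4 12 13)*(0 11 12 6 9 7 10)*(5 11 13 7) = (0 13 4 6 9 5 11 12 7 10) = [13, 1, 2, 3, 6, 11, 9, 10, 8, 5, 0, 12, 7, 4]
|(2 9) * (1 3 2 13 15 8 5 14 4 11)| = 11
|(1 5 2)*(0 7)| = 6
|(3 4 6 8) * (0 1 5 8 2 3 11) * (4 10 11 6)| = |(0 1 5 8 6 2 3 10 11)| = 9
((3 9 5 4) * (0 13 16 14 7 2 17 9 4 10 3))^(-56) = ((0 13 16 14 7 2 17 9 5 10 3 4))^(-56) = (0 7 5)(2 10 13)(3 16 17)(4 14 9)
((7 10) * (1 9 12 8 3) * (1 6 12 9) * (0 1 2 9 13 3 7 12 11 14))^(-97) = ((0 1 2 9 13 3 6 11 14)(7 10 12 8))^(-97) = (0 2 13 6 14 1 9 3 11)(7 8 12 10)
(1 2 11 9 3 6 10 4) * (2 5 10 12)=(1 5 10 4)(2 11 9 3 6 12)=[0, 5, 11, 6, 1, 10, 12, 7, 8, 3, 4, 9, 2]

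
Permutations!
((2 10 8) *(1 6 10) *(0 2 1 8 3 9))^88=((0 2 8 1 6 10 3 9))^88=(10)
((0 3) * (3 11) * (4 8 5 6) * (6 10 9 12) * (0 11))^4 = (4 9 8 12 5 6 10)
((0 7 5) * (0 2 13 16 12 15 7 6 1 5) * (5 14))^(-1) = (0 7 15 12 16 13 2 5 14 1 6)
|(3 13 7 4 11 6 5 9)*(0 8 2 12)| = |(0 8 2 12)(3 13 7 4 11 6 5 9)| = 8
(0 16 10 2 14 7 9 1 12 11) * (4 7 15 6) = (0 16 10 2 14 15 6 4 7 9 1 12 11) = [16, 12, 14, 3, 7, 5, 4, 9, 8, 1, 2, 0, 11, 13, 15, 6, 10]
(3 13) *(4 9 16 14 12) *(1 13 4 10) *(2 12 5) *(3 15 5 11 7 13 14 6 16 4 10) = (1 14 11 7 13 15 5 2 12 3 10)(4 9)(6 16) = [0, 14, 12, 10, 9, 2, 16, 13, 8, 4, 1, 7, 3, 15, 11, 5, 6]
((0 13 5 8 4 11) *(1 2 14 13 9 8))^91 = (0 9 8 4 11)(1 2 14 13 5)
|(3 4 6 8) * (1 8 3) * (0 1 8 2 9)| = |(0 1 2 9)(3 4 6)| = 12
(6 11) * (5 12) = (5 12)(6 11) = [0, 1, 2, 3, 4, 12, 11, 7, 8, 9, 10, 6, 5]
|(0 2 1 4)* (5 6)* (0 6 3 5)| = 10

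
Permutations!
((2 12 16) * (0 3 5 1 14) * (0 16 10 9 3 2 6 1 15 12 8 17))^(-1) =(0 17 8 2)(1 6 16 14)(3 9 10 12 15 5)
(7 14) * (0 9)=(0 9)(7 14)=[9, 1, 2, 3, 4, 5, 6, 14, 8, 0, 10, 11, 12, 13, 7]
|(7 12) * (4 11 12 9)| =|(4 11 12 7 9)| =5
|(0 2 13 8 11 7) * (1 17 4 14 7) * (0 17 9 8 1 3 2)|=|(1 9 8 11 3 2 13)(4 14 7 17)|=28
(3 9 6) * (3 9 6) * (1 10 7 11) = [0, 10, 2, 6, 4, 5, 9, 11, 8, 3, 7, 1] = (1 10 7 11)(3 6 9)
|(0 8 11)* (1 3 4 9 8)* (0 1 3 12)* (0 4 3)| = 6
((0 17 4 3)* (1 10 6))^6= (0 4)(3 17)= ((0 17 4 3)(1 10 6))^6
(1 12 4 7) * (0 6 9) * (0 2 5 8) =(0 6 9 2 5 8)(1 12 4 7) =[6, 12, 5, 3, 7, 8, 9, 1, 0, 2, 10, 11, 4]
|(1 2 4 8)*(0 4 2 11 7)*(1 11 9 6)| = 15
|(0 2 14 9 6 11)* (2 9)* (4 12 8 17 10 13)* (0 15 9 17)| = |(0 17 10 13 4 12 8)(2 14)(6 11 15 9)| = 28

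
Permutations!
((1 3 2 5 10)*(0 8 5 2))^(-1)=((0 8 5 10 1 3))^(-1)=(0 3 1 10 5 8)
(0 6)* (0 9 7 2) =[6, 1, 0, 3, 4, 5, 9, 2, 8, 7] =(0 6 9 7 2)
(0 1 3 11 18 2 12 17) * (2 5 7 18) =(0 1 3 11 2 12 17)(5 7 18) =[1, 3, 12, 11, 4, 7, 6, 18, 8, 9, 10, 2, 17, 13, 14, 15, 16, 0, 5]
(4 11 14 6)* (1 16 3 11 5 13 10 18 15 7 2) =(1 16 3 11 14 6 4 5 13 10 18 15 7 2) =[0, 16, 1, 11, 5, 13, 4, 2, 8, 9, 18, 14, 12, 10, 6, 7, 3, 17, 15]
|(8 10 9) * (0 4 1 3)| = |(0 4 1 3)(8 10 9)| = 12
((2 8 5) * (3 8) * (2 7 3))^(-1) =((3 8 5 7))^(-1) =(3 7 5 8)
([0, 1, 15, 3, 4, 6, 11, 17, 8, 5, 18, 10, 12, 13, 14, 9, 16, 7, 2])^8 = [0, 1, 2, 3, 4, 5, 6, 7, 8, 9, 10, 11, 12, 13, 14, 15, 16, 17, 18]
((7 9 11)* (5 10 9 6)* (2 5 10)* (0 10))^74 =((0 10 9 11 7 6)(2 5))^74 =(0 9 7)(6 10 11)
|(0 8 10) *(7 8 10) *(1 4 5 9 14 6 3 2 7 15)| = 22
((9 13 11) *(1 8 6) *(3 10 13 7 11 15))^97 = (1 8 6)(3 10 13 15)(7 11 9)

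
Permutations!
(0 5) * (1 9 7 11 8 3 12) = (0 5)(1 9 7 11 8 3 12) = [5, 9, 2, 12, 4, 0, 6, 11, 3, 7, 10, 8, 1]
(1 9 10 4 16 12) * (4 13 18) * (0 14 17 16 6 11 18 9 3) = (0 14 17 16 12 1 3)(4 6 11 18)(9 10 13) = [14, 3, 2, 0, 6, 5, 11, 7, 8, 10, 13, 18, 1, 9, 17, 15, 12, 16, 4]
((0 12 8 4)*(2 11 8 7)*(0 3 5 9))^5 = ((0 12 7 2 11 8 4 3 5 9))^5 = (0 8)(2 5)(3 7)(4 12)(9 11)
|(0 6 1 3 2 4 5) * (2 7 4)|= |(0 6 1 3 7 4 5)|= 7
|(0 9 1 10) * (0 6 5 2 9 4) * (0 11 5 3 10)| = |(0 4 11 5 2 9 1)(3 10 6)| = 21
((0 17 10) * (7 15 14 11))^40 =(0 17 10)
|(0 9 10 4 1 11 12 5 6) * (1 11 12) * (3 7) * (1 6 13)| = |(0 9 10 4 11 6)(1 12 5 13)(3 7)| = 12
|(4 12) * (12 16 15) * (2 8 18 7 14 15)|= |(2 8 18 7 14 15 12 4 16)|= 9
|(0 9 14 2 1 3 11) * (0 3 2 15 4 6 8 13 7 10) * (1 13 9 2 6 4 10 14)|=|(0 2 13 7 14 15 10)(1 6 8 9)(3 11)|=28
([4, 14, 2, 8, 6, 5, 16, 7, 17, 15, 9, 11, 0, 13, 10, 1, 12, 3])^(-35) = (3 8 17)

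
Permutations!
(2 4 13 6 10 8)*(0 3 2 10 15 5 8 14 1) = [3, 0, 4, 2, 13, 8, 15, 7, 10, 9, 14, 11, 12, 6, 1, 5] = (0 3 2 4 13 6 15 5 8 10 14 1)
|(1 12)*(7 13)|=2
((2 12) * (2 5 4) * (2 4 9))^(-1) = (2 9 5 12)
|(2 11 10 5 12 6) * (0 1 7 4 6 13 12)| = |(0 1 7 4 6 2 11 10 5)(12 13)| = 18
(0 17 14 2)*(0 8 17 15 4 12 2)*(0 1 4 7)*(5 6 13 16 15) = (0 5 6 13 16 15 7)(1 4 12 2 8 17 14) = [5, 4, 8, 3, 12, 6, 13, 0, 17, 9, 10, 11, 2, 16, 1, 7, 15, 14]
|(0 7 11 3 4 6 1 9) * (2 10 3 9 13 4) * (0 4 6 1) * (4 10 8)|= 12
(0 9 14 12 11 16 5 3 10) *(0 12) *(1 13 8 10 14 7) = (0 9 7 1 13 8 10 12 11 16 5 3 14) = [9, 13, 2, 14, 4, 3, 6, 1, 10, 7, 12, 16, 11, 8, 0, 15, 5]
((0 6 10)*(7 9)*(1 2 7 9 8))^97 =(0 6 10)(1 2 7 8)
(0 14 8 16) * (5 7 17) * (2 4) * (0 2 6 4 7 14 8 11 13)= [8, 1, 7, 3, 6, 14, 4, 17, 16, 9, 10, 13, 12, 0, 11, 15, 2, 5]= (0 8 16 2 7 17 5 14 11 13)(4 6)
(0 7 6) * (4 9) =(0 7 6)(4 9) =[7, 1, 2, 3, 9, 5, 0, 6, 8, 4]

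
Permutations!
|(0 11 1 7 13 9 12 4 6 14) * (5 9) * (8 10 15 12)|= |(0 11 1 7 13 5 9 8 10 15 12 4 6 14)|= 14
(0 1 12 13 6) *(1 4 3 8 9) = [4, 12, 2, 8, 3, 5, 0, 7, 9, 1, 10, 11, 13, 6] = (0 4 3 8 9 1 12 13 6)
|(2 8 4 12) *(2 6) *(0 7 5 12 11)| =|(0 7 5 12 6 2 8 4 11)| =9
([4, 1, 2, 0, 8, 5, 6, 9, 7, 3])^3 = [7, 1, 2, 8, 9, 5, 6, 0, 3, 4]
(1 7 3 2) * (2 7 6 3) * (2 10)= [0, 6, 1, 7, 4, 5, 3, 10, 8, 9, 2]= (1 6 3 7 10 2)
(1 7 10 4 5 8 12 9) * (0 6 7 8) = [6, 8, 2, 3, 5, 0, 7, 10, 12, 1, 4, 11, 9] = (0 6 7 10 4 5)(1 8 12 9)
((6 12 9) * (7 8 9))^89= ((6 12 7 8 9))^89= (6 9 8 7 12)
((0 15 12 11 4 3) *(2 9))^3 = ((0 15 12 11 4 3)(2 9))^3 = (0 11)(2 9)(3 12)(4 15)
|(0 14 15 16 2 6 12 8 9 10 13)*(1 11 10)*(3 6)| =|(0 14 15 16 2 3 6 12 8 9 1 11 10 13)| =14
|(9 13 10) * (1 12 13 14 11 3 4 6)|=10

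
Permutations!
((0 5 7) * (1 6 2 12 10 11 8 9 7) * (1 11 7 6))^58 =(0 10 2 9 11)(5 7 12 6 8) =((0 5 11 8 9 6 2 12 10 7))^58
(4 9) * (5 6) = (4 9)(5 6) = [0, 1, 2, 3, 9, 6, 5, 7, 8, 4]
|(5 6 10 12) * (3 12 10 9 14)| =6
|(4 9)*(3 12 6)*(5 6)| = 4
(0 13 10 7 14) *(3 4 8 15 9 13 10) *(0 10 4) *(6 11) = [4, 1, 2, 0, 8, 5, 11, 14, 15, 13, 7, 6, 12, 3, 10, 9] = (0 4 8 15 9 13 3)(6 11)(7 14 10)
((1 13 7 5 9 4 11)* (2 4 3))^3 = (1 5 2)(3 11 7)(4 13 9)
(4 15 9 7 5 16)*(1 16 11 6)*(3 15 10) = (1 16 4 10 3 15 9 7 5 11 6) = [0, 16, 2, 15, 10, 11, 1, 5, 8, 7, 3, 6, 12, 13, 14, 9, 4]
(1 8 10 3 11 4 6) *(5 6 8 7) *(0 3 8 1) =(0 3 11 4 1 7 5 6)(8 10) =[3, 7, 2, 11, 1, 6, 0, 5, 10, 9, 8, 4]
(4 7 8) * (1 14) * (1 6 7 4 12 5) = [0, 14, 2, 3, 4, 1, 7, 8, 12, 9, 10, 11, 5, 13, 6] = (1 14 6 7 8 12 5)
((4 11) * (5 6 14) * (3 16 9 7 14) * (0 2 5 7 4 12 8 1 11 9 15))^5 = (0 16 6 2 15 3 5)(1 11 12 8)(4 9)(7 14)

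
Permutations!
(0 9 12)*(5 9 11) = (0 11 5 9 12) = [11, 1, 2, 3, 4, 9, 6, 7, 8, 12, 10, 5, 0]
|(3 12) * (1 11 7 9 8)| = |(1 11 7 9 8)(3 12)| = 10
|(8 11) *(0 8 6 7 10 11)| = |(0 8)(6 7 10 11)| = 4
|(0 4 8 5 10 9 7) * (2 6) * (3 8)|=|(0 4 3 8 5 10 9 7)(2 6)|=8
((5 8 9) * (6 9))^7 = (5 9 6 8)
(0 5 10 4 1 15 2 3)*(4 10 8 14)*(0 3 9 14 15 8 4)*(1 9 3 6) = (0 5 4 9 14)(1 8 15 2 3 6) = [5, 8, 3, 6, 9, 4, 1, 7, 15, 14, 10, 11, 12, 13, 0, 2]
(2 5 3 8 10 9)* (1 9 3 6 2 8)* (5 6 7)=(1 9 8 10 3)(2 6)(5 7)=[0, 9, 6, 1, 4, 7, 2, 5, 10, 8, 3]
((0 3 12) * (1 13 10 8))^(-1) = ((0 3 12)(1 13 10 8))^(-1) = (0 12 3)(1 8 10 13)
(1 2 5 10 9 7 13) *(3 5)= (1 2 3 5 10 9 7 13)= [0, 2, 3, 5, 4, 10, 6, 13, 8, 7, 9, 11, 12, 1]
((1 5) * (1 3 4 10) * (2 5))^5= (1 10 4 3 5 2)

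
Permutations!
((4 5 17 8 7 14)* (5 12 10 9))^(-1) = ((4 12 10 9 5 17 8 7 14))^(-1) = (4 14 7 8 17 5 9 10 12)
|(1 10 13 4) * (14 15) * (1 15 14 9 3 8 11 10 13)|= 9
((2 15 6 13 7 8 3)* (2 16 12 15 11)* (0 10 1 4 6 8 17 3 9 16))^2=(0 1 6 7 3 10 4 13 17)(8 16 15 9 12)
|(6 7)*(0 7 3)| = 4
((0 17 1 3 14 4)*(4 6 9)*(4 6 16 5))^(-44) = (0 14)(1 5)(3 4)(16 17)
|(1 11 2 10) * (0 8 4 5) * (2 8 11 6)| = |(0 11 8 4 5)(1 6 2 10)| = 20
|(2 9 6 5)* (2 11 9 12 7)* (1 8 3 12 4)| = |(1 8 3 12 7 2 4)(5 11 9 6)| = 28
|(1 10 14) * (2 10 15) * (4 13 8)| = 15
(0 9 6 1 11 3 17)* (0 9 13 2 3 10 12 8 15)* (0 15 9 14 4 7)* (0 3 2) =(0 13)(1 11 10 12 8 9 6)(3 17 14 4 7) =[13, 11, 2, 17, 7, 5, 1, 3, 9, 6, 12, 10, 8, 0, 4, 15, 16, 14]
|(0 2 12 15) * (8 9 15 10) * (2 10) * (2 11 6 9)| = 9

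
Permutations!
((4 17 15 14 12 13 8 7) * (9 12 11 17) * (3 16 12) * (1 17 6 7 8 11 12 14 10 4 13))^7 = (1 16 4 17 14 9 15 12 3 10)(6 11 13 7)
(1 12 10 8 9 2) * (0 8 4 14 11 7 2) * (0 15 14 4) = (0 8 9 15 14 11 7 2 1 12 10) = [8, 12, 1, 3, 4, 5, 6, 2, 9, 15, 0, 7, 10, 13, 11, 14]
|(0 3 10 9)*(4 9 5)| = 6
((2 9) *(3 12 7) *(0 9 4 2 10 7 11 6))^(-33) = (0 6 11 12 3 7 10 9)(2 4)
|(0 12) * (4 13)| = 2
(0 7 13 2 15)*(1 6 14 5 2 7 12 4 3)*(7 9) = (0 12 4 3 1 6 14 5 2 15)(7 13 9) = [12, 6, 15, 1, 3, 2, 14, 13, 8, 7, 10, 11, 4, 9, 5, 0]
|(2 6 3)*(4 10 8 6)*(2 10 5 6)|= |(2 4 5 6 3 10 8)|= 7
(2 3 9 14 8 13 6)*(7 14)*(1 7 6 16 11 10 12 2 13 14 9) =[0, 7, 3, 1, 4, 5, 13, 9, 14, 6, 12, 10, 2, 16, 8, 15, 11] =(1 7 9 6 13 16 11 10 12 2 3)(8 14)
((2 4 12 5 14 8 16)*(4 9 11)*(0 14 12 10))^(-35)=(0 14 8 16 2 9 11 4 10)(5 12)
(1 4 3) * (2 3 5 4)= [0, 2, 3, 1, 5, 4]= (1 2 3)(4 5)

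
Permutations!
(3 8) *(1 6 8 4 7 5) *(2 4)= (1 6 8 3 2 4 7 5)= [0, 6, 4, 2, 7, 1, 8, 5, 3]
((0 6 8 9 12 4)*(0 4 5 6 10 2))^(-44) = (0 10 2)(5 6 8 9 12)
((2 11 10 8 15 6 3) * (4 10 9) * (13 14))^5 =((2 11 9 4 10 8 15 6 3)(13 14))^5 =(2 8 11 15 9 6 4 3 10)(13 14)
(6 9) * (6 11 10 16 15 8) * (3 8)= (3 8 6 9 11 10 16 15)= [0, 1, 2, 8, 4, 5, 9, 7, 6, 11, 16, 10, 12, 13, 14, 3, 15]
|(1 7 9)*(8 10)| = |(1 7 9)(8 10)| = 6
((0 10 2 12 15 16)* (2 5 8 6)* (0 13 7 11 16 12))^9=(0 8)(2 5)(6 10)(7 11 16 13)(12 15)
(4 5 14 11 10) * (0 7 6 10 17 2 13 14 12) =(0 7 6 10 4 5 12)(2 13 14 11 17) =[7, 1, 13, 3, 5, 12, 10, 6, 8, 9, 4, 17, 0, 14, 11, 15, 16, 2]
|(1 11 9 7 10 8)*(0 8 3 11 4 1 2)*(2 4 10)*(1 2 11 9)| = |(0 8 4 2)(1 10 3 9 7 11)| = 12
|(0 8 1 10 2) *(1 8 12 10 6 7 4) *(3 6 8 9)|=|(0 12 10 2)(1 8 9 3 6 7 4)|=28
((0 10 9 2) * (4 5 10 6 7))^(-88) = (10)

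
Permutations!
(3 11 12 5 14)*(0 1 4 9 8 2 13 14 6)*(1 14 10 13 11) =[14, 4, 11, 1, 9, 6, 0, 7, 2, 8, 13, 12, 5, 10, 3] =(0 14 3 1 4 9 8 2 11 12 5 6)(10 13)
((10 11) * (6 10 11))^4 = (11)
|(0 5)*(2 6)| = |(0 5)(2 6)| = 2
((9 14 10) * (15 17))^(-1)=((9 14 10)(15 17))^(-1)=(9 10 14)(15 17)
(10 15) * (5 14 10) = (5 14 10 15) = [0, 1, 2, 3, 4, 14, 6, 7, 8, 9, 15, 11, 12, 13, 10, 5]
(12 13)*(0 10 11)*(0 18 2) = (0 10 11 18 2)(12 13) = [10, 1, 0, 3, 4, 5, 6, 7, 8, 9, 11, 18, 13, 12, 14, 15, 16, 17, 2]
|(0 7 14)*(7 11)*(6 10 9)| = 12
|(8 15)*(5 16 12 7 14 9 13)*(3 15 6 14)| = 11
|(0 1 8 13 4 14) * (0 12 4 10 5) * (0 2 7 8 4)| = |(0 1 4 14 12)(2 7 8 13 10 5)| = 30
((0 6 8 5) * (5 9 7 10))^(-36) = (0 5 10 7 9 8 6)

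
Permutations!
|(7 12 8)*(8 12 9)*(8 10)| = |(12)(7 9 10 8)| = 4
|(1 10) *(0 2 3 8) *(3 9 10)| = |(0 2 9 10 1 3 8)| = 7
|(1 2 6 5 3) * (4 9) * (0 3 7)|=14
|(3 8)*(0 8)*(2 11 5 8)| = |(0 2 11 5 8 3)| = 6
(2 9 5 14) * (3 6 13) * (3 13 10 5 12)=[0, 1, 9, 6, 4, 14, 10, 7, 8, 12, 5, 11, 3, 13, 2]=(2 9 12 3 6 10 5 14)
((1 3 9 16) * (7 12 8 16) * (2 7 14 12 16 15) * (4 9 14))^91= (1 3 14 12 8 15 2 7 16)(4 9)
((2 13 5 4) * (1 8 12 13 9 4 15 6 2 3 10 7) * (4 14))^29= (1 8 12 13 5 15 6 2 9 14 4 3 10 7)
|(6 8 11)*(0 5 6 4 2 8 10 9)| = 20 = |(0 5 6 10 9)(2 8 11 4)|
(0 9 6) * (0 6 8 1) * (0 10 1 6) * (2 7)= (0 9 8 6)(1 10)(2 7)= [9, 10, 7, 3, 4, 5, 0, 2, 6, 8, 1]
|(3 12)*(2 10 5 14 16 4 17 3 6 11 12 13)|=9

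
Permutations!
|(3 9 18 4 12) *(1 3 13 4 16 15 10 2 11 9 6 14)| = |(1 3 6 14)(2 11 9 18 16 15 10)(4 12 13)| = 84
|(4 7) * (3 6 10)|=6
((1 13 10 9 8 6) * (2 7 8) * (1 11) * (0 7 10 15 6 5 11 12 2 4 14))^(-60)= (15)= ((0 7 8 5 11 1 13 15 6 12 2 10 9 4 14))^(-60)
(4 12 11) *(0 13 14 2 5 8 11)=(0 13 14 2 5 8 11 4 12)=[13, 1, 5, 3, 12, 8, 6, 7, 11, 9, 10, 4, 0, 14, 2]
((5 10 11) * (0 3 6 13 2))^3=(0 13 3 2 6)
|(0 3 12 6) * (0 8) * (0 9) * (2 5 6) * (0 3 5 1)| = |(0 5 6 8 9 3 12 2 1)| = 9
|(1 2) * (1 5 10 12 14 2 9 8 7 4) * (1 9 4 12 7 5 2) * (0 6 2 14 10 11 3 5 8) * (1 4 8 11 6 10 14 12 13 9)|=10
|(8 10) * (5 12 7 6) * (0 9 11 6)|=|(0 9 11 6 5 12 7)(8 10)|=14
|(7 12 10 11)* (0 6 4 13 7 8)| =|(0 6 4 13 7 12 10 11 8)| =9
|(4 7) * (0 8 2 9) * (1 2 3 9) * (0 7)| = |(0 8 3 9 7 4)(1 2)| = 6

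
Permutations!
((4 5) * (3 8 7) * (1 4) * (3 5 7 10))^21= (10)(1 4 7 5)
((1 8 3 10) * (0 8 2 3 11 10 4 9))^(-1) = ((0 8 11 10 1 2 3 4 9))^(-1) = (0 9 4 3 2 1 10 11 8)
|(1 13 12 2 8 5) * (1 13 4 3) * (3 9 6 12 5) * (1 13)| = 10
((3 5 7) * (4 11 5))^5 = ((3 4 11 5 7))^5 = (11)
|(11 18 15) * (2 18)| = |(2 18 15 11)| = 4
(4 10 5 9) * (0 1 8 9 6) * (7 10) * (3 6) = (0 1 8 9 4 7 10 5 3 6) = [1, 8, 2, 6, 7, 3, 0, 10, 9, 4, 5]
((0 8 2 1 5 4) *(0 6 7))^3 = (0 1 6 8 5 7 2 4) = ((0 8 2 1 5 4 6 7))^3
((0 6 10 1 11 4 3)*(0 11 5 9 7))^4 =((0 6 10 1 5 9 7)(3 11 4))^4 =(0 5 6 9 10 7 1)(3 11 4)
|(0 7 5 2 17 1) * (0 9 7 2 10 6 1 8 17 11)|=|(0 2 11)(1 9 7 5 10 6)(8 17)|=6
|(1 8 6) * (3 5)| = |(1 8 6)(3 5)| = 6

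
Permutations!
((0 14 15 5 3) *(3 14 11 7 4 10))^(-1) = ((0 11 7 4 10 3)(5 14 15))^(-1) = (0 3 10 4 7 11)(5 15 14)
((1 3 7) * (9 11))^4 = ((1 3 7)(9 11))^4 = (11)(1 3 7)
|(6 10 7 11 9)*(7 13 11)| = |(6 10 13 11 9)| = 5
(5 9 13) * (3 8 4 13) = (3 8 4 13 5 9) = [0, 1, 2, 8, 13, 9, 6, 7, 4, 3, 10, 11, 12, 5]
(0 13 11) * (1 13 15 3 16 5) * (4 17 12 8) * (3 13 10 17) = (0 15 13 11)(1 10 17 12 8 4 3 16 5) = [15, 10, 2, 16, 3, 1, 6, 7, 4, 9, 17, 0, 8, 11, 14, 13, 5, 12]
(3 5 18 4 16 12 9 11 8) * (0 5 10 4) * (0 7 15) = (0 5 18 7 15)(3 10 4 16 12 9 11 8) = [5, 1, 2, 10, 16, 18, 6, 15, 3, 11, 4, 8, 9, 13, 14, 0, 12, 17, 7]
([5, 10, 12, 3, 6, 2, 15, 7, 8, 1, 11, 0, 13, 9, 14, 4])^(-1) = (0 11 10 1 9 13 12 2 5)(4 15 6)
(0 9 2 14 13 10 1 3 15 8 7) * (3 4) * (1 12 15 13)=(0 9 2 14 1 4 3 13 10 12 15 8 7)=[9, 4, 14, 13, 3, 5, 6, 0, 7, 2, 12, 11, 15, 10, 1, 8]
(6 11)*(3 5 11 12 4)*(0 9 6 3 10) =(0 9 6 12 4 10)(3 5 11) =[9, 1, 2, 5, 10, 11, 12, 7, 8, 6, 0, 3, 4]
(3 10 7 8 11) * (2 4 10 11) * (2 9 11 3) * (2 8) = (2 4 10 7)(8 9 11) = [0, 1, 4, 3, 10, 5, 6, 2, 9, 11, 7, 8]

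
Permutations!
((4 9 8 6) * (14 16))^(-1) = ((4 9 8 6)(14 16))^(-1) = (4 6 8 9)(14 16)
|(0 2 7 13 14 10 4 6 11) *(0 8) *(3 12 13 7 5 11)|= 35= |(0 2 5 11 8)(3 12 13 14 10 4 6)|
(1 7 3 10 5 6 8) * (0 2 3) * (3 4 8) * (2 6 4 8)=[6, 7, 8, 10, 2, 4, 3, 0, 1, 9, 5]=(0 6 3 10 5 4 2 8 1 7)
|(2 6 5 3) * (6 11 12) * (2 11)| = 5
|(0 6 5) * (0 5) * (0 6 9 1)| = 3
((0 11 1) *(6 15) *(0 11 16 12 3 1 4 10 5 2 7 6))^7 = ((0 16 12 3 1 11 4 10 5 2 7 6 15))^7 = (0 10 16 5 12 2 3 7 1 6 11 15 4)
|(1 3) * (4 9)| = |(1 3)(4 9)| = 2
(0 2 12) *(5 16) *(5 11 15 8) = (0 2 12)(5 16 11 15 8) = [2, 1, 12, 3, 4, 16, 6, 7, 5, 9, 10, 15, 0, 13, 14, 8, 11]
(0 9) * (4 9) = (0 4 9) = [4, 1, 2, 3, 9, 5, 6, 7, 8, 0]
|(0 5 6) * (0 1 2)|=|(0 5 6 1 2)|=5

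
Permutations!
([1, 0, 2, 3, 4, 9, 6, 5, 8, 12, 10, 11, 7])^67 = (0 1)(5 7 12 9)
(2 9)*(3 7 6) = (2 9)(3 7 6) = [0, 1, 9, 7, 4, 5, 3, 6, 8, 2]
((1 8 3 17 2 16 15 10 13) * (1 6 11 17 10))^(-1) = (1 15 16 2 17 11 6 13 10 3 8)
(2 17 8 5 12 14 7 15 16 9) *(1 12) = (1 12 14 7 15 16 9 2 17 8 5) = [0, 12, 17, 3, 4, 1, 6, 15, 5, 2, 10, 11, 14, 13, 7, 16, 9, 8]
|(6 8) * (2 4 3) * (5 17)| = |(2 4 3)(5 17)(6 8)| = 6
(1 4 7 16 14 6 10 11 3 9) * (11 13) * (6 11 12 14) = (1 4 7 16 6 10 13 12 14 11 3 9) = [0, 4, 2, 9, 7, 5, 10, 16, 8, 1, 13, 3, 14, 12, 11, 15, 6]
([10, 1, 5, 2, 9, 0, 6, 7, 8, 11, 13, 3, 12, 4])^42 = [3, 1, 9, 4, 0, 11, 6, 7, 8, 10, 2, 13, 12, 5]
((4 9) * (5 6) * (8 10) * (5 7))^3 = (4 9)(8 10)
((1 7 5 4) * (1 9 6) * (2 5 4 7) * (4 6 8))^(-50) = ((1 2 5 7 6)(4 9 8))^(-50) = (4 9 8)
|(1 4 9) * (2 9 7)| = |(1 4 7 2 9)| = 5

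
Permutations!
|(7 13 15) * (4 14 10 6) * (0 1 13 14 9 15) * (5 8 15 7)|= |(0 1 13)(4 9 7 14 10 6)(5 8 15)|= 6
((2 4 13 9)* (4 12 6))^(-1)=((2 12 6 4 13 9))^(-1)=(2 9 13 4 6 12)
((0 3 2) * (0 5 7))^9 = (0 7 5 2 3)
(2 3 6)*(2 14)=(2 3 6 14)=[0, 1, 3, 6, 4, 5, 14, 7, 8, 9, 10, 11, 12, 13, 2]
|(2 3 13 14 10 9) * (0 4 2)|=8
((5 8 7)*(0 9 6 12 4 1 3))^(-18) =((0 9 6 12 4 1 3)(5 8 7))^(-18) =(0 12 3 6 1 9 4)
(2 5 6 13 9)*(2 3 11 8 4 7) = [0, 1, 5, 11, 7, 6, 13, 2, 4, 3, 10, 8, 12, 9] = (2 5 6 13 9 3 11 8 4 7)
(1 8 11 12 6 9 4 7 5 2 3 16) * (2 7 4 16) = [0, 8, 3, 2, 4, 7, 9, 5, 11, 16, 10, 12, 6, 13, 14, 15, 1] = (1 8 11 12 6 9 16)(2 3)(5 7)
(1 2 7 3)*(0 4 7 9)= [4, 2, 9, 1, 7, 5, 6, 3, 8, 0]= (0 4 7 3 1 2 9)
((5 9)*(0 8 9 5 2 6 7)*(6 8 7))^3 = (9)(0 7)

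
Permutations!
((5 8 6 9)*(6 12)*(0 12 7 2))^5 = ((0 12 6 9 5 8 7 2))^5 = (0 8 6 2 5 12 7 9)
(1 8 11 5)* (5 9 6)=[0, 8, 2, 3, 4, 1, 5, 7, 11, 6, 10, 9]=(1 8 11 9 6 5)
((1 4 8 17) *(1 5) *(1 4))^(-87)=(4 8 17 5)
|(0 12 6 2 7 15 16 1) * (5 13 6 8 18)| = |(0 12 8 18 5 13 6 2 7 15 16 1)| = 12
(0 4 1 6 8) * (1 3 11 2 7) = (0 4 3 11 2 7 1 6 8) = [4, 6, 7, 11, 3, 5, 8, 1, 0, 9, 10, 2]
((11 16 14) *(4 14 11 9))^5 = ((4 14 9)(11 16))^5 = (4 9 14)(11 16)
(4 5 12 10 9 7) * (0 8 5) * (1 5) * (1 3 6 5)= (0 8 3 6 5 12 10 9 7 4)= [8, 1, 2, 6, 0, 12, 5, 4, 3, 7, 9, 11, 10]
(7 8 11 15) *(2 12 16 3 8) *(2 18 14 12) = [0, 1, 2, 8, 4, 5, 6, 18, 11, 9, 10, 15, 16, 13, 12, 7, 3, 17, 14] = (3 8 11 15 7 18 14 12 16)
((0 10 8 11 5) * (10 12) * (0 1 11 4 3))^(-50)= (0 4 10)(1 11 5)(3 8 12)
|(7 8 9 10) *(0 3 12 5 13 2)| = 12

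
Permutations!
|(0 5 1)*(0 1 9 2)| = |(0 5 9 2)| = 4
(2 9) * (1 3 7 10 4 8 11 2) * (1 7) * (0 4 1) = (0 4 8 11 2 9 7 10 1 3) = [4, 3, 9, 0, 8, 5, 6, 10, 11, 7, 1, 2]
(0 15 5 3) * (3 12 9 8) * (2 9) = (0 15 5 12 2 9 8 3) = [15, 1, 9, 0, 4, 12, 6, 7, 3, 8, 10, 11, 2, 13, 14, 5]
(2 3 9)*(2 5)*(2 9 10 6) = [0, 1, 3, 10, 4, 9, 2, 7, 8, 5, 6] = (2 3 10 6)(5 9)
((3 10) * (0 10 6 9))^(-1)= (0 9 6 3 10)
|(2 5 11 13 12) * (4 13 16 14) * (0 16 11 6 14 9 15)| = 28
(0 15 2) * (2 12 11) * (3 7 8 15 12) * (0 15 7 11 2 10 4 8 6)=(0 12 2 15 3 11 10 4 8 7 6)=[12, 1, 15, 11, 8, 5, 0, 6, 7, 9, 4, 10, 2, 13, 14, 3]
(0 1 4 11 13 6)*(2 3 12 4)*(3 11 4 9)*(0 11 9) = [1, 2, 9, 12, 4, 5, 11, 7, 8, 3, 10, 13, 0, 6] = (0 1 2 9 3 12)(6 11 13)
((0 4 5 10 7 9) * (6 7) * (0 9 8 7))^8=(0 10 4 6 5)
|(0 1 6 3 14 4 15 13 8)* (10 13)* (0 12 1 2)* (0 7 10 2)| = |(1 6 3 14 4 15 2 7 10 13 8 12)| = 12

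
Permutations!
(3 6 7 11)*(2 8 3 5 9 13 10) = (2 8 3 6 7 11 5 9 13 10) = [0, 1, 8, 6, 4, 9, 7, 11, 3, 13, 2, 5, 12, 10]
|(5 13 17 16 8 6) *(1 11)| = |(1 11)(5 13 17 16 8 6)| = 6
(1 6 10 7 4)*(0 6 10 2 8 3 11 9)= [6, 10, 8, 11, 1, 5, 2, 4, 3, 0, 7, 9]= (0 6 2 8 3 11 9)(1 10 7 4)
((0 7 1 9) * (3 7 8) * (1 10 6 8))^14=((0 1 9)(3 7 10 6 8))^14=(0 9 1)(3 8 6 10 7)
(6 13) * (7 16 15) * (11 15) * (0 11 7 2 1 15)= (0 11)(1 15 2)(6 13)(7 16)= [11, 15, 1, 3, 4, 5, 13, 16, 8, 9, 10, 0, 12, 6, 14, 2, 7]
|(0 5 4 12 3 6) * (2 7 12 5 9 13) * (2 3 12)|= 10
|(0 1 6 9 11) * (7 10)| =10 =|(0 1 6 9 11)(7 10)|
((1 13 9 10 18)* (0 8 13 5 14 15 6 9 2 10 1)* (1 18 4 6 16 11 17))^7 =((0 8 13 2 10 4 6 9 18)(1 5 14 15 16 11 17))^7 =(0 9 4 2 8 18 6 10 13)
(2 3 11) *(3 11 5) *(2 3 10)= (2 11 3 5 10)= [0, 1, 11, 5, 4, 10, 6, 7, 8, 9, 2, 3]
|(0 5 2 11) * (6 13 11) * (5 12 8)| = 8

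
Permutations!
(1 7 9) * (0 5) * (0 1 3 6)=(0 5 1 7 9 3 6)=[5, 7, 2, 6, 4, 1, 0, 9, 8, 3]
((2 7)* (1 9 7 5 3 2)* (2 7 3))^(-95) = (1 9 3 7)(2 5)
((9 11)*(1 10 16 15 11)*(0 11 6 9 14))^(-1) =(0 14 11)(1 9 6 15 16 10)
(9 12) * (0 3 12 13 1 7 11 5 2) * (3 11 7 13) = (0 11 5 2)(1 13)(3 12 9) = [11, 13, 0, 12, 4, 2, 6, 7, 8, 3, 10, 5, 9, 1]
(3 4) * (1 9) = (1 9)(3 4) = [0, 9, 2, 4, 3, 5, 6, 7, 8, 1]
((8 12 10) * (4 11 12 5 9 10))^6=(12)(5 10)(8 9)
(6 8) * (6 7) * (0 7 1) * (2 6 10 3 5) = (0 7 10 3 5 2 6 8 1) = [7, 0, 6, 5, 4, 2, 8, 10, 1, 9, 3]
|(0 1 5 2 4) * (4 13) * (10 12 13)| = 8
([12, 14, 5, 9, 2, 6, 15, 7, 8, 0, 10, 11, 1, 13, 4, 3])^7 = [6, 3, 12, 2, 0, 1, 14, 7, 8, 5, 10, 11, 15, 13, 9, 4]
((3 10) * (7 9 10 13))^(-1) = (3 10 9 7 13)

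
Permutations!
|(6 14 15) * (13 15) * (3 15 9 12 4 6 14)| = 8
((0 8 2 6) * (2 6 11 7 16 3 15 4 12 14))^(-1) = ((0 8 6)(2 11 7 16 3 15 4 12 14))^(-1) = (0 6 8)(2 14 12 4 15 3 16 7 11)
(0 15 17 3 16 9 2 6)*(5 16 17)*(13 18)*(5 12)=[15, 1, 6, 17, 4, 16, 0, 7, 8, 2, 10, 11, 5, 18, 14, 12, 9, 3, 13]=(0 15 12 5 16 9 2 6)(3 17)(13 18)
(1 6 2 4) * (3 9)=(1 6 2 4)(3 9)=[0, 6, 4, 9, 1, 5, 2, 7, 8, 3]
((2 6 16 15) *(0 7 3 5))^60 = (16)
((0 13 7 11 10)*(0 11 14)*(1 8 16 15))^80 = (16)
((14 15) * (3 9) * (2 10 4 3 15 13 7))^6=(2 14 3)(4 7 15)(9 10 13)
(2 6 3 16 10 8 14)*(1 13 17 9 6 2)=(1 13 17 9 6 3 16 10 8 14)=[0, 13, 2, 16, 4, 5, 3, 7, 14, 6, 8, 11, 12, 17, 1, 15, 10, 9]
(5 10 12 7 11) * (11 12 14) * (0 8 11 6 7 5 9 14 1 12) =(0 8 11 9 14 6 7)(1 12 5 10) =[8, 12, 2, 3, 4, 10, 7, 0, 11, 14, 1, 9, 5, 13, 6]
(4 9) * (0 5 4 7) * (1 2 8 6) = (0 5 4 9 7)(1 2 8 6) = [5, 2, 8, 3, 9, 4, 1, 0, 6, 7]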